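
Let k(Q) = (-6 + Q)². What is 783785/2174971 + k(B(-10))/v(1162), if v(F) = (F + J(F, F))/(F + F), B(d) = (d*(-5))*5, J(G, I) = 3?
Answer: 300933519821269/2533841215 ≈ 1.1877e+5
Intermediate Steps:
B(d) = -25*d (B(d) = -5*d*5 = -25*d)
v(F) = (3 + F)/(2*F) (v(F) = (F + 3)/(F + F) = (3 + F)/((2*F)) = (3 + F)*(1/(2*F)) = (3 + F)/(2*F))
783785/2174971 + k(B(-10))/v(1162) = 783785/2174971 + (-6 - 25*(-10))²/(((½)*(3 + 1162)/1162)) = 783785*(1/2174971) + (-6 + 250)²/(((½)*(1/1162)*1165)) = 783785/2174971 + 244²/(1165/2324) = 783785/2174971 + 59536*(2324/1165) = 783785/2174971 + 138361664/1165 = 300933519821269/2533841215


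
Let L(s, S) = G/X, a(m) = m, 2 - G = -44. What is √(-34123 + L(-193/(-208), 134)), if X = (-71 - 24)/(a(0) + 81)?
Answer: I*√308314045/95 ≈ 184.83*I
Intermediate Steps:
G = 46 (G = 2 - 1*(-44) = 2 + 44 = 46)
X = -95/81 (X = (-71 - 24)/(0 + 81) = -95/81 ≈ -1.1728)
L(s, S) = -3726/95 (L(s, S) = 46/(-95/81) = 46*(-81/95) = -3726/95)
√(-34123 + L(-193/(-208), 134)) = √(-34123 - 3726/95) = √(-3245411/95) = I*√308314045/95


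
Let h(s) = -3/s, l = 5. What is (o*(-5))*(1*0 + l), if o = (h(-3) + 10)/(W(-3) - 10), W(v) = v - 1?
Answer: 275/14 ≈ 19.643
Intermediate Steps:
W(v) = -1 + v
o = -11/14 (o = (-3/(-3) + 10)/((-1 - 3) - 10) = (-3*(-1/3) + 10)/(-4 - 10) = (1 + 10)/(-14) = 11*(-1/14) = -11/14 ≈ -0.78571)
(o*(-5))*(1*0 + l) = (-11/14*(-5))*(1*0 + 5) = 55*(0 + 5)/14 = (55/14)*5 = 275/14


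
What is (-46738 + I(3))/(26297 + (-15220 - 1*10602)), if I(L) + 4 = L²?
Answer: -46733/475 ≈ -98.385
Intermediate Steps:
I(L) = -4 + L²
(-46738 + I(3))/(26297 + (-15220 - 1*10602)) = (-46738 + (-4 + 3²))/(26297 + (-15220 - 1*10602)) = (-46738 + (-4 + 9))/(26297 + (-15220 - 10602)) = (-46738 + 5)/(26297 - 25822) = -46733/475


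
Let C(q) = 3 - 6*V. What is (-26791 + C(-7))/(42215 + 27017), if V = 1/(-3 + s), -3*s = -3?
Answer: -26785/69232 ≈ -0.38689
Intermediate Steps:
s = 1 (s = -1/3*(-3) = 1)
V = -1/2 (V = 1/(-3 + 1) = 1/(-2) = -1/2 ≈ -0.50000)
C(q) = 6 (C(q) = 3 - 6*(-1/2) = 3 + 3 = 6)
(-26791 + C(-7))/(42215 + 27017) = (-26791 + 6)/(42215 + 27017) = -26785/69232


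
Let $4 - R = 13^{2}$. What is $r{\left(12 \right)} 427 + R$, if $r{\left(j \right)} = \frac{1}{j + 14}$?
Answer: $- \frac{3863}{26} \approx -148.58$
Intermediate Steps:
$r{\left(j \right)} = \frac{1}{14 + j}$
$R = -165$ ($R = 4 - 13^{2} = 4 - 169 = -165$)
$r{\left(12 \right)} 427 + R = \frac{1}{14 + 12} \cdot 427 - 165 = \frac{1}{26} \cdot 427 - 165 = \frac{427}{26} - 165 = - \frac{3863}{26}$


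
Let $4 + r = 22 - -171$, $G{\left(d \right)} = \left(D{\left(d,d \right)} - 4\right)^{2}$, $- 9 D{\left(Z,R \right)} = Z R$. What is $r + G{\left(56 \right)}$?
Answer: $\frac{10076893}{81} \approx 1.2441 \cdot 10^{5}$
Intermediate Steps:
$D{\left(Z,R \right)} = - \frac{R Z}{9}$ ($D{\left(Z,R \right)} = - \frac{Z R}{9} = - \frac{R Z}{9}$)
$G{\left(d \right)} = \left(-4 - \frac{d^{2}}{9}\right)^{2}$ ($G{\left(d \right)} = \left(- \frac{d d}{9} - 4\right)^{2} = \left(- \frac{d^{2}}{9} - 4\right)^{2} = \left(-4 - \frac{d^{2}}{9}\right)^{2}$)
$r = 189$ ($r = -4 + \left(22 - -171\right) = -4 + \left(22 + 171\right) = -4 + 193 = 189$)
$r + G{\left(56 \right)} = 189 + \frac{\left(36 + 56^{2}\right)^{2}}{81} = 189 + \frac{\left(36 + 3136\right)^{2}}{81} = 189 + \frac{3172^{2}}{81} = 189 + \frac{1}{81} \cdot 10061584 = 189 + \frac{10061584}{81} = \frac{10076893}{81}$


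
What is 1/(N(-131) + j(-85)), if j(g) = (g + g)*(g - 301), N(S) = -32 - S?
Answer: 1/65719 ≈ 1.5216e-5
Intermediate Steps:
j(g) = 2*g*(-301 + g) (j(g) = (2*g)*(-301 + g) = 2*g*(-301 + g))
1/(N(-131) + j(-85)) = 1/((-32 - 1*(-131)) + 2*(-85)*(-301 - 85)) = 1/((-32 + 131) + 2*(-85)*(-386)) = 1/(99 + 65620) = 1/65719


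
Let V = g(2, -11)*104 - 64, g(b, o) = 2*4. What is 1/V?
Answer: 1/768 ≈ 0.0013021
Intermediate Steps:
g(b, o) = 8
V = 768 (V = 8*104 - 64 = 832 - 64 = 768)
1/V = 1/768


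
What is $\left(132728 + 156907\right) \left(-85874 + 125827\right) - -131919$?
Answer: $11571919074$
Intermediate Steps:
$\left(132728 + 156907\right) \left(-85874 + 125827\right) - -131919 = 289635 \cdot 39953 + 131919 = 11571787155 + 131919 = 11571919074$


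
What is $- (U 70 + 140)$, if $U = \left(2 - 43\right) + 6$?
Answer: $2310$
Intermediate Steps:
$U = -35$ ($U = -41 + 6 = -35$)
$- (U 70 + 140) = - (\left(-35\right) 70 + 140) = - (-2450 + 140) = \left(-1\right) \left(-2310\right) = 2310$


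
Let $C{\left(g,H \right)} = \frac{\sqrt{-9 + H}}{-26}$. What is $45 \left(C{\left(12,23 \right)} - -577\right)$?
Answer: $25965 - \frac{45 \sqrt{14}}{26} \approx 25959.0$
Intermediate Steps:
$C{\left(g,H \right)} = - \frac{\sqrt{-9 + H}}{26}$ ($C{\left(g,H \right)} = \sqrt{-9 + H} \left(- \frac{1}{26}\right) = - \frac{\sqrt{-9 + H}}{26}$)
$45 \left(C{\left(12,23 \right)} - -577\right) = 45 \left(- \frac{\sqrt{-9 + 23}}{26} - -577\right) = 45 \left(- \frac{\sqrt{14}}{26} + 577\right) = 45 \left(577 - \frac{\sqrt{14}}{26}\right) = 25965 - \frac{45 \sqrt{14}}{26}$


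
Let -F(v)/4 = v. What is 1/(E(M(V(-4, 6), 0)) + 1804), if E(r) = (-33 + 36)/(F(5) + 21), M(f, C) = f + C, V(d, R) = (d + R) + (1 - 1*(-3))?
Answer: 1/1807 ≈ 0.00055340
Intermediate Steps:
V(d, R) = 4 + R + d (V(d, R) = (R + d) + (1 + 3) = (R + d) + 4 = 4 + R + d)
F(v) = -4*v
M(f, C) = C + f
E(r) = 3 (E(r) = (-33 + 36)/(-4*5 + 21) = 3/(-20 + 21) = 3/1 = 3*1 = 3)
1/(E(M(V(-4, 6), 0)) + 1804) = 1/(3 + 1804) = 1/1807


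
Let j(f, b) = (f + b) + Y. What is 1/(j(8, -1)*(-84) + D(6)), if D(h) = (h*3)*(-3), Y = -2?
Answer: -1/474 ≈ -0.0021097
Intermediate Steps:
D(h) = -9*h (D(h) = (3*h)*(-3) = -9*h)
j(f, b) = -2 + b + f (j(f, b) = (f + b) - 2 = (b + f) - 2 = -2 + b + f)
1/(j(8, -1)*(-84) + D(6)) = 1/((-2 - 1 + 8)*(-84) - 9*6) = 1/(5*(-84) - 54) = 1/(-420 - 54) = 1/(-474) = -1/474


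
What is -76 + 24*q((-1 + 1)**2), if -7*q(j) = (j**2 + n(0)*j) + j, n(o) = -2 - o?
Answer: -76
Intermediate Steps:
q(j) = -j**2/7 + j/7 (q(j) = -((j**2 + (-2 - 1*0)*j) + j)/7 = -((j**2 + (-2 + 0)*j) + j)/7 = -((j**2 - 2*j) + j)/7 = -(j**2 - j)/7 = -j**2/7 + j/7)
-76 + 24*q((-1 + 1)**2) = -76 + 24*((-1 + 1)**2*(1 - (-1 + 1)**2)/7) = -76 + 24*((1/7)*0**2*(1 - 1*0**2)) = -76 + 24*((1/7)*0*(1 - 1*0)) = -76 + 24*((1/7)*0*(1 + 0)) = -76 + 24*((1/7)*0*1) = -76 + 24*0 = -76 + 0 = -76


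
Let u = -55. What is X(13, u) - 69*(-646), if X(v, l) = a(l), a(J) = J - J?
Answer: 44574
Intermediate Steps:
a(J) = 0
X(v, l) = 0
X(13, u) - 69*(-646) = 0 - 69*(-646) = 0 + 44574 = 44574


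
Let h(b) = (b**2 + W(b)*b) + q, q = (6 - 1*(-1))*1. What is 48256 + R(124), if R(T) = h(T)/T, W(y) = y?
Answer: 6014503/124 ≈ 48504.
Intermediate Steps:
q = 7 (q = (6 + 1)*1 = 7*1 = 7)
h(b) = 7 + 2*b**2 (h(b) = (b**2 + b*b) + 7 = (b**2 + b**2) + 7 = 2*b**2 + 7 = 7 + 2*b**2)
R(T) = (7 + 2*T**2)/T
48256 + R(124) = 48256 + (2*124 + 7/124) = 48256 + (248 + 7*(1/124)) = 48256 + (248 + 7/124) = 48256 + 30759/124 = 6014503/124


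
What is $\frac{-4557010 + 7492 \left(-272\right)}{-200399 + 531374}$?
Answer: $- \frac{2198278}{110325} \approx -19.925$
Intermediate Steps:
$\frac{-4557010 + 7492 \left(-272\right)}{-200399 + 531374} = \frac{-4557010 - 2037824}{330975} = \left(-6594834\right) \frac{1}{330975} = - \frac{2198278}{110325}$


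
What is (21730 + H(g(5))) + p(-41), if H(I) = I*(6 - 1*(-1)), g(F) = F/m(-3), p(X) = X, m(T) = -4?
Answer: 86721/4 ≈ 21680.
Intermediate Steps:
g(F) = -F/4 (g(F) = F/(-4) = F*(-¼) = -F/4)
H(I) = 7*I (H(I) = I*(6 + 1) = I*7 = 7*I)
(21730 + H(g(5))) + p(-41) = (21730 + 7*(-¼*5)) - 41 = (21730 + 7*(-5/4)) - 41 = (21730 - 35/4) - 41 = 86885/4 - 41 = 86721/4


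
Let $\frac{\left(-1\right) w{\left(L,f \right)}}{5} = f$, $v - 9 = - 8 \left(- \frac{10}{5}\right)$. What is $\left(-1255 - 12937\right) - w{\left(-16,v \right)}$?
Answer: $-14067$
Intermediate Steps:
$v = 25$ ($v = 9 - 8 \left(- \frac{10}{5}\right) = 9 - 8 \left(\left(-10\right) \frac{1}{5}\right) = 9 - -16 = 9 + 16 = 25$)
$w{\left(L,f \right)} = - 5 f$
$\left(-1255 - 12937\right) - w{\left(-16,v \right)} = \left(-1255 - 12937\right) - \left(-5\right) 25 = -14192 - -125 = -14192 + 125 = -14067$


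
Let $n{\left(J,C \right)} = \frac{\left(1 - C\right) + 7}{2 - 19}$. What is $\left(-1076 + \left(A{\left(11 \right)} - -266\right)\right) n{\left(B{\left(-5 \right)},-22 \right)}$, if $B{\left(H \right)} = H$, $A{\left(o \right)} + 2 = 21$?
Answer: $\frac{23730}{17} \approx 1395.9$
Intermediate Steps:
$A{\left(o \right)} = 19$ ($A{\left(o \right)} = -2 + 21 = 19$)
$n{\left(J,C \right)} = - \frac{8}{17} + \frac{C}{17}$ ($n{\left(J,C \right)} = \frac{8 - C}{-17} = \left(8 - C\right) \left(- \frac{1}{17}\right) = - \frac{8}{17} + \frac{C}{17}$)
$\left(-1076 + \left(A{\left(11 \right)} - -266\right)\right) n{\left(B{\left(-5 \right)},-22 \right)} = \left(-1076 + \left(19 - -266\right)\right) \left(- \frac{8}{17} + \frac{1}{17} \left(-22\right)\right) = \left(-1076 + \left(19 + 266\right)\right) \left(- \frac{8}{17} - \frac{22}{17}\right) = \left(-1076 + 285\right) \left(- \frac{30}{17}\right) = \left(-791\right) \left(- \frac{30}{17}\right) = \frac{23730}{17}$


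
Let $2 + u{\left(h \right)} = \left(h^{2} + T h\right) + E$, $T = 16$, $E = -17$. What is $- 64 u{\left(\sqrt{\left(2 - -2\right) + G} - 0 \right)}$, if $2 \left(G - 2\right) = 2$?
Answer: $768 - 1024 \sqrt{7} \approx -1941.3$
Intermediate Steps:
$G = 3$ ($G = 2 + \frac{1}{2} \cdot 2 = 2 + 1 = 3$)
$u{\left(h \right)} = -19 + h^{2} + 16 h$ ($u{\left(h \right)} = -2 - \left(17 - h^{2} - 16 h\right) = -2 + \left(-17 + h^{2} + 16 h\right) = -19 + h^{2} + 16 h$)
$- 64 u{\left(\sqrt{\left(2 - -2\right) + G} - 0 \right)} = - 64 \left(-19 + \left(\sqrt{\left(2 - -2\right) + 3} - 0\right)^{2} + 16 \left(\sqrt{\left(2 - -2\right) + 3} - 0\right)\right) = - 64 \left(-19 + \left(\sqrt{\left(2 + 2\right) + 3} + 0\right)^{2} + 16 \left(\sqrt{\left(2 + 2\right) + 3} + 0\right)\right) = - 64 \left(-19 + \left(\sqrt{4 + 3} + 0\right)^{2} + 16 \left(\sqrt{4 + 3} + 0\right)\right) = - 64 \left(-19 + \left(\sqrt{7} + 0\right)^{2} + 16 \left(\sqrt{7} + 0\right)\right) = - 64 \left(-19 + \left(\sqrt{7}\right)^{2} + 16 \sqrt{7}\right) = - 64 \left(-19 + 7 + 16 \sqrt{7}\right) = - 64 \left(-12 + 16 \sqrt{7}\right) = 768 - 1024 \sqrt{7}$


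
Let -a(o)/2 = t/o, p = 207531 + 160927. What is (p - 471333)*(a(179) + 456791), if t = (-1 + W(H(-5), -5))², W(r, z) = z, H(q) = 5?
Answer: -8411627561375/179 ≈ -4.6992e+10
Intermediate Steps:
p = 368458
t = 36 (t = (-1 - 5)² = (-6)² = 36)
a(o) = -72/o
(p - 471333)*(a(179) + 456791) = (368458 - 471333)*(-72/179 + 456791) = -102875*(-72*1/179 + 456791) = -102875*(-72/179 + 456791) = -102875*81765517/179 = -8411627561375/179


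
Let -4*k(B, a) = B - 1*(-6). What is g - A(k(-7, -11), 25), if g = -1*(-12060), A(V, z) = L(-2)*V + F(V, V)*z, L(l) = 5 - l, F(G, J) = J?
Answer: 12052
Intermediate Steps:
k(B, a) = -3/2 - B/4 (k(B, a) = -(B - 1*(-6))/4 = -(B + 6)/4 = -(6 + B)/4 = -3/2 - B/4)
A(V, z) = 7*V + V*z (A(V, z) = (5 - 1*(-2))*V + V*z = (5 + 2)*V + V*z = 7*V + V*z)
g = 12060
g - A(k(-7, -11), 25) = 12060 - (-3/2 - 1/4*(-7))*(7 + 25) = 12060 - (-3/2 + 7/4)*32 = 12060 - 32/4 = 12060 - 1*8 = 12060 - 8 = 12052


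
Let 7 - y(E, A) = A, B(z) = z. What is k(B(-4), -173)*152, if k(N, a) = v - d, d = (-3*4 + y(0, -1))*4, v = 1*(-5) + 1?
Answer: 1824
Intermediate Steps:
y(E, A) = 7 - A
v = -4 (v = -5 + 1 = -4)
d = -16 (d = (-3*4 + (7 - 1*(-1)))*4 = (-12 + (7 + 1))*4 = (-12 + 8)*4 = -4*4 = -16)
k(N, a) = 12 (k(N, a) = -4 - 1*(-16) = -4 + 16 = 12)
k(B(-4), -173)*152 = 12*152 = 1824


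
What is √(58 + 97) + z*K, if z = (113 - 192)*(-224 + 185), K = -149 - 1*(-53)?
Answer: -295776 + √155 ≈ -2.9576e+5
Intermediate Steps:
K = -96 (K = -149 + 53 = -96)
z = 3081 (z = -79*(-39) = 3081)
√(58 + 97) + z*K = √(58 + 97) + 3081*(-96) = √155 - 295776 = -295776 + √155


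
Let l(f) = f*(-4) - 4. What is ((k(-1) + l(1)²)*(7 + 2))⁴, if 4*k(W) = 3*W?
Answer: 26881414803441/256 ≈ 1.0501e+11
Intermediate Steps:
k(W) = 3*W/4 (k(W) = (3*W)/4 = 3*W/4)
l(f) = -4 - 4*f (l(f) = -4*f - 4 = -4 - 4*f)
((k(-1) + l(1)²)*(7 + 2))⁴ = (((¾)*(-1) + (-4 - 4*1)²)*(7 + 2))⁴ = ((-¾ + (-4 - 4)²)*9)⁴ = ((-¾ + (-8)²)*9)⁴ = ((-¾ + 64)*9)⁴ = ((253/4)*9)⁴ = (2277/4)⁴ = 26881414803441/256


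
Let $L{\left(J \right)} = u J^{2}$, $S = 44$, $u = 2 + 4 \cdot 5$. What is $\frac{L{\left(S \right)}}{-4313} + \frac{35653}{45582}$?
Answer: $- \frac{1787657155}{196595166} \approx -9.0931$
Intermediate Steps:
$u = 22$ ($u = 2 + 20 = 22$)
$L{\left(J \right)} = 22 J^{2}$
$\frac{L{\left(S \right)}}{-4313} + \frac{35653}{45582} = \frac{22 \cdot 44^{2}}{-4313} + \frac{35653}{45582} = 22 \cdot 1936 \left(- \frac{1}{4313}\right) + 35653 \cdot \frac{1}{45582} = 42592 \left(- \frac{1}{4313}\right) + \frac{35653}{45582} = - \frac{42592}{4313} + \frac{35653}{45582} = - \frac{1787657155}{196595166}$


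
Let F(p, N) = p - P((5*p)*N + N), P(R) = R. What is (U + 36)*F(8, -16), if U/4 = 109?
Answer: 313408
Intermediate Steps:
U = 436 (U = 4*109 = 436)
F(p, N) = p - N - 5*N*p (F(p, N) = p - ((5*p)*N + N) = p - (5*N*p + N) = p - (N + 5*N*p) = p + (-N - 5*N*p) = p - N - 5*N*p)
(U + 36)*F(8, -16) = (436 + 36)*(8 - 1*(-16)*(1 + 5*8)) = 472*(8 - 1*(-16)*(1 + 40)) = 472*(8 - 1*(-16)*41) = 472*(8 + 656) = 472*664 = 313408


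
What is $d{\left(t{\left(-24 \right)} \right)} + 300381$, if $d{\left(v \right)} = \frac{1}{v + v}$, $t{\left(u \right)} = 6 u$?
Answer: $\frac{86509727}{288} \approx 3.0038 \cdot 10^{5}$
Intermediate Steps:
$d{\left(v \right)} = \frac{1}{2 v}$
$d{\left(t{\left(-24 \right)} \right)} + 300381 = \frac{1}{2 \cdot 6 \left(-24\right)} + 300381 = \frac{1}{2 \left(-144\right)} + 300381 = \frac{1}{2} \left(- \frac{1}{144}\right) + 300381 = - \frac{1}{288} + 300381 = \frac{86509727}{288}$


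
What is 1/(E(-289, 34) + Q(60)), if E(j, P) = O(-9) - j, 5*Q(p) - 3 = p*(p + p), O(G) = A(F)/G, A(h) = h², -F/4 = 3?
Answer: 5/8568 ≈ 0.00058357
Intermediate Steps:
F = -12 (F = -4*3 = -12)
O(G) = 144/G (O(G) = (-12)²/G = 144/G)
Q(p) = ⅗ + 2*p²/5 (Q(p) = ⅗ + (p*(p + p))/5 = ⅗ + (p*(2*p))/5 = ⅗ + (2*p²)/5 = ⅗ + 2*p²/5)
E(j, P) = -16 - j (E(j, P) = 144/(-9) - j = 144*(-⅑) - j = -16 - j)
1/(E(-289, 34) + Q(60)) = 1/((-16 - 1*(-289)) + (⅗ + (⅖)*60²)) = 1/((-16 + 289) + (⅗ + (⅖)*3600)) = 1/(273 + (⅗ + 1440)) = 1/(273 + 7203/5) = 1/(8568/5) = 5/8568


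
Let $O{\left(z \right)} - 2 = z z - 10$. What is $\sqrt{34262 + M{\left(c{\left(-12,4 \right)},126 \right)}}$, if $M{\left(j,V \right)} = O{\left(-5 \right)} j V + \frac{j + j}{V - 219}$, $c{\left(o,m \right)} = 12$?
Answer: $\frac{\sqrt{57627078}}{31} \approx 244.88$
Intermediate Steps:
$O{\left(z \right)} = -8 + z^{2}$ ($O{\left(z \right)} = 2 + \left(z z - 10\right) = 2 + \left(z^{2} - 10\right) = 2 + \left(-10 + z^{2}\right) = -8 + z^{2}$)
$M{\left(j,V \right)} = \frac{2 j}{-219 + V} + 17 V j$ ($M{\left(j,V \right)} = \left(-8 + \left(-5\right)^{2}\right) j V + \frac{j + j}{V - 219} = \left(-8 + 25\right) j V + \frac{2 j}{-219 + V} = 17 j V + \frac{2 j}{-219 + V} = 17 V j + \frac{2 j}{-219 + V} = \frac{2 j}{-219 + V} + 17 V j$)
$\sqrt{34262 + M{\left(c{\left(-12,4 \right)},126 \right)}} = \sqrt{34262 + \frac{12 \left(2 - 469098 + 17 \cdot 126^{2}\right)}{-219 + 126}} = \sqrt{34262 + \frac{12 \left(2 - 469098 + 17 \cdot 15876\right)}{-93}} = \sqrt{34262 + 12 \left(- \frac{1}{93}\right) \left(2 - 469098 + 269892\right)} = \sqrt{34262 + 12 \left(- \frac{1}{93}\right) \left(-199204\right)} = \sqrt{34262 + \frac{796816}{31}} = \sqrt{\frac{1858938}{31}} = \frac{\sqrt{57627078}}{31}$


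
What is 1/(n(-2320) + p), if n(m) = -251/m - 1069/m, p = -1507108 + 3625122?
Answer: 58/122844845 ≈ 4.7214e-7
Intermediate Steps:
p = 2118014
n(m) = -1320/m
1/(n(-2320) + p) = 1/(-1320/(-2320) + 2118014) = 1/(-1320*(-1/2320) + 2118014) = 1/(33/58 + 2118014) = 1/(122844845/58) = 58/122844845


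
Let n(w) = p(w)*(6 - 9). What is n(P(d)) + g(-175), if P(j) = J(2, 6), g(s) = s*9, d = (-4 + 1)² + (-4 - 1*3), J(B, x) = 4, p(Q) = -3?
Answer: -1566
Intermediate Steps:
d = 2 (d = (-3)² + (-4 - 3) = 9 - 7 = 2)
g(s) = 9*s
P(j) = 4
n(w) = 9 (n(w) = -3*(6 - 9) = -3*(-3) = 9)
n(P(d)) + g(-175) = 9 + 9*(-175) = 9 - 1575 = -1566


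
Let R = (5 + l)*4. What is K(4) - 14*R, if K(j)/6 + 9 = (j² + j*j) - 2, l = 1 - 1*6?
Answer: 126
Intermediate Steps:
l = -5 (l = 1 - 6 = -5)
R = 0 (R = (5 - 5)*4 = 0*4 = 0)
K(j) = -66 + 12*j² (K(j) = -54 + 6*((j² + j*j) - 2) = -54 + 6*((j² + j²) - 2) = -54 + 6*(2*j² - 2) = -54 + 6*(-2 + 2*j²) = -54 + (-12 + 12*j²) = -66 + 12*j²)
K(4) - 14*R = (-66 + 12*4²) - 14*0 = (-66 + 12*16) + 0 = (-66 + 192) + 0 = 126 + 0 = 126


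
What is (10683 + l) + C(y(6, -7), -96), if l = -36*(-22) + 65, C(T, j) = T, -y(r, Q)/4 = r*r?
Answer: 11396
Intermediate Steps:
y(r, Q) = -4*r² (y(r, Q) = -4*r*r = -4*r²)
l = 857 (l = 792 + 65 = 857)
(10683 + l) + C(y(6, -7), -96) = (10683 + 857) - 4*6² = 11540 - 4*36 = 11540 - 144 = 11396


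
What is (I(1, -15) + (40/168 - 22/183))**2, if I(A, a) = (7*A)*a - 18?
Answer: 24778537744/1640961 ≈ 15100.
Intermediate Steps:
I(A, a) = -18 + 7*A*a (I(A, a) = 7*A*a - 18 = -18 + 7*A*a)
(I(1, -15) + (40/168 - 22/183))**2 = ((-18 + 7*1*(-15)) + (40/168 - 22/183))**2 = ((-18 - 105) + (40*(1/168) - 22*1/183))**2 = (-123 + (5/21 - 22/183))**2 = (-123 + 151/1281)**2 = (-157412/1281)**2 = 24778537744/1640961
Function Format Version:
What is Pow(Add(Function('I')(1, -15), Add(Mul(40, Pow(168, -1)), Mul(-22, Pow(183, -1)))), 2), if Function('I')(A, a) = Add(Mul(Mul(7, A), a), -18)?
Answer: Rational(24778537744, 1640961) ≈ 15100.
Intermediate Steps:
Function('I')(A, a) = Add(-18, Mul(7, A, a)) (Function('I')(A, a) = Add(Mul(7, A, a), -18) = Add(-18, Mul(7, A, a)))
Pow(Add(Function('I')(1, -15), Add(Mul(40, Pow(168, -1)), Mul(-22, Pow(183, -1)))), 2) = Pow(Add(Add(-18, Mul(7, 1, -15)), Add(Mul(40, Pow(168, -1)), Mul(-22, Pow(183, -1)))), 2) = Pow(Add(Add(-18, -105), Add(Mul(40, Rational(1, 168)), Mul(-22, Rational(1, 183)))), 2) = Pow(Add(-123, Add(Rational(5, 21), Rational(-22, 183))), 2) = Pow(Add(-123, Rational(151, 1281)), 2) = Pow(Rational(-157412, 1281), 2) = Rational(24778537744, 1640961)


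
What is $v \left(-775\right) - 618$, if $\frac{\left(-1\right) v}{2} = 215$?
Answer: $332632$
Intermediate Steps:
$v = -430$ ($v = \left(-2\right) 215 = -430$)
$v \left(-775\right) - 618 = \left(-430\right) \left(-775\right) - 618 = 333250 - 618 = 332632$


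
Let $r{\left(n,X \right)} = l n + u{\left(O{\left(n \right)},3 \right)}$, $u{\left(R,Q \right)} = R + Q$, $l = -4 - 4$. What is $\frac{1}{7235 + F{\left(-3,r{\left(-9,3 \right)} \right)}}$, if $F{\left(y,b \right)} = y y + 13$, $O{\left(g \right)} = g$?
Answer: $\frac{1}{7257} \approx 0.0001378$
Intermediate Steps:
$l = -8$
$u{\left(R,Q \right)} = Q + R$
$r{\left(n,X \right)} = 3 - 7 n$ ($r{\left(n,X \right)} = - 8 n + \left(3 + n\right) = 3 - 7 n$)
$F{\left(y,b \right)} = 13 + y^{2}$ ($F{\left(y,b \right)} = y^{2} + 13 = 13 + y^{2}$)
$\frac{1}{7235 + F{\left(-3,r{\left(-9,3 \right)} \right)}} = \frac{1}{7235 + \left(13 + \left(-3\right)^{2}\right)} = \frac{1}{7235 + \left(13 + 9\right)} = \frac{1}{7235 + 22} = \frac{1}{7257}$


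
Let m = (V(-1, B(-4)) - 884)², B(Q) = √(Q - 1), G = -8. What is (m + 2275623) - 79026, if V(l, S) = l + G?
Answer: 2994046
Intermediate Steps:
B(Q) = √(-1 + Q)
V(l, S) = -8 + l (V(l, S) = l - 8 = -8 + l)
m = 797449 (m = ((-8 - 1) - 884)² = (-9 - 884)² = (-893)² = 797449)
(m + 2275623) - 79026 = (797449 + 2275623) - 79026 = 3073072 - 79026 = 2994046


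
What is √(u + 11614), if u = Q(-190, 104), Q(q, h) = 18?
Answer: 4*√727 ≈ 107.85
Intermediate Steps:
u = 18
√(u + 11614) = √(18 + 11614) = √11632 = 4*√727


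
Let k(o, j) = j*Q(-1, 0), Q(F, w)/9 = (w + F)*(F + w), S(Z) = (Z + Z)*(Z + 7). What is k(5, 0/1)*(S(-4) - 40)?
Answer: 0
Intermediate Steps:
S(Z) = 2*Z*(7 + Z) (S(Z) = (2*Z)*(7 + Z) = 2*Z*(7 + Z))
Q(F, w) = 9*(F + w)**2 (Q(F, w) = 9*((w + F)*(F + w)) = 9*((F + w)*(F + w)) = 9*(F + w)**2)
k(o, j) = 9*j (k(o, j) = j*(9*(-1 + 0)**2) = j*(9*(-1)**2) = j*(9*1) = j*9 = 9*j)
k(5, 0/1)*(S(-4) - 40) = (9*(0/1))*(2*(-4)*(7 - 4) - 40) = (9*(0*1))*(2*(-4)*3 - 40) = (9*0)*(-24 - 40) = 0*(-64) = 0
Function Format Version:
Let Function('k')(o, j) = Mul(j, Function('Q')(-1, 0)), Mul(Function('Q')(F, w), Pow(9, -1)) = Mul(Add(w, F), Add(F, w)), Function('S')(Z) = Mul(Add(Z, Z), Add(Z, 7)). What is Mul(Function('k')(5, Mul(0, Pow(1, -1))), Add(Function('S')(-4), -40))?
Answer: 0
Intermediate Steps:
Function('S')(Z) = Mul(2, Z, Add(7, Z)) (Function('S')(Z) = Mul(Mul(2, Z), Add(7, Z)) = Mul(2, Z, Add(7, Z)))
Function('Q')(F, w) = Mul(9, Pow(Add(F, w), 2)) (Function('Q')(F, w) = Mul(9, Mul(Add(w, F), Add(F, w))) = Mul(9, Mul(Add(F, w), Add(F, w))) = Mul(9, Pow(Add(F, w), 2)))
Function('k')(o, j) = Mul(9, j) (Function('k')(o, j) = Mul(j, Mul(9, Pow(Add(-1, 0), 2))) = Mul(j, Mul(9, Pow(-1, 2))) = Mul(j, Mul(9, 1)) = Mul(j, 9) = Mul(9, j))
Mul(Function('k')(5, Mul(0, Pow(1, -1))), Add(Function('S')(-4), -40)) = Mul(Mul(9, Mul(0, Pow(1, -1))), Add(Mul(2, -4, Add(7, -4)), -40)) = Mul(Mul(9, Mul(0, 1)), Add(Mul(2, -4, 3), -40)) = Mul(Mul(9, 0), Add(-24, -40)) = Mul(0, -64) = 0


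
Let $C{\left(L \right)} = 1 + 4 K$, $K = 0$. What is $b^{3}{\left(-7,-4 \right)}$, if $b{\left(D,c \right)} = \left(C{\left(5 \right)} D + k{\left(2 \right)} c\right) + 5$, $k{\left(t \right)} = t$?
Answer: $-1000$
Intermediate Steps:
$C{\left(L \right)} = 1$ ($C{\left(L \right)} = 1 + 4 \cdot 0 = 1 + 0 = 1$)
$b{\left(D,c \right)} = 5 + D + 2 c$ ($b{\left(D,c \right)} = \left(1 D + 2 c\right) + 5 = \left(D + 2 c\right) + 5 = 5 + D + 2 c$)
$b^{3}{\left(-7,-4 \right)} = \left(5 - 7 + 2 \left(-4\right)\right)^{3} = \left(5 - 7 - 8\right)^{3} = \left(-10\right)^{3} = -1000$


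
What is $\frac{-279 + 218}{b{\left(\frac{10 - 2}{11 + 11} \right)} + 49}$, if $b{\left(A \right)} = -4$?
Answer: $- \frac{61}{45} \approx -1.3556$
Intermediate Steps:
$\frac{-279 + 218}{b{\left(\frac{10 - 2}{11 + 11} \right)} + 49} = \frac{-279 + 218}{-4 + 49} = - \frac{61}{45}$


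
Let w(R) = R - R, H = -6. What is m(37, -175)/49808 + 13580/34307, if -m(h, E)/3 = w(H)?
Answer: 1940/4901 ≈ 0.39584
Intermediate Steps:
w(R) = 0
m(h, E) = 0 (m(h, E) = -3*0 = 0)
m(37, -175)/49808 + 13580/34307 = 0/49808 + 13580/34307 = 0*(1/49808) + 13580*(1/34307) = 0 + 1940/4901 = 1940/4901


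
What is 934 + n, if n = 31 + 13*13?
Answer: 1134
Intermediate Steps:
n = 200 (n = 31 + 169 = 200)
934 + n = 934 + 200 = 1134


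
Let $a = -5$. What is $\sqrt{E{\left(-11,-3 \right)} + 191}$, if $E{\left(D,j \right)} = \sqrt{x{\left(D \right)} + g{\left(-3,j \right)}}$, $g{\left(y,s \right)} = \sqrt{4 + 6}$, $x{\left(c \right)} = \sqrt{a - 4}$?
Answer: $\sqrt{191 + \sqrt{\sqrt{10} + 3 i}} \approx 13.89 + 0.02784 i$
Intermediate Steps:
$x{\left(c \right)} = 3 i$ ($x{\left(c \right)} = \sqrt{-5 - 4} = \sqrt{-9} = 3 i$)
$g{\left(y,s \right)} = \sqrt{10}$
$E{\left(D,j \right)} = \sqrt{\sqrt{10} + 3 i}$ ($E{\left(D,j \right)} = \sqrt{3 i + \sqrt{10}} = \sqrt{\sqrt{10} + 3 i}$)
$\sqrt{E{\left(-11,-3 \right)} + 191} = \sqrt{\sqrt{\sqrt{10} + 3 i} + 191} = \sqrt{191 + \sqrt{\sqrt{10} + 3 i}}$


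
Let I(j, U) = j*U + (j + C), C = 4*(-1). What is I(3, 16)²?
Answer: 2209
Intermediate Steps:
C = -4
I(j, U) = -4 + j + U*j (I(j, U) = j*U + (j - 4) = U*j + (-4 + j) = -4 + j + U*j)
I(3, 16)² = (-4 + 3 + 16*3)² = (-4 + 3 + 48)² = 47² = 2209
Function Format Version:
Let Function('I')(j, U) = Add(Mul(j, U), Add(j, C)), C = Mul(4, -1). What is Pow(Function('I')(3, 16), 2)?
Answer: 2209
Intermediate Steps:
C = -4
Function('I')(j, U) = Add(-4, j, Mul(U, j)) (Function('I')(j, U) = Add(Mul(j, U), Add(j, -4)) = Add(Mul(U, j), Add(-4, j)) = Add(-4, j, Mul(U, j)))
Pow(Function('I')(3, 16), 2) = Pow(Add(-4, 3, Mul(16, 3)), 2) = Pow(Add(-4, 3, 48), 2) = Pow(47, 2) = 2209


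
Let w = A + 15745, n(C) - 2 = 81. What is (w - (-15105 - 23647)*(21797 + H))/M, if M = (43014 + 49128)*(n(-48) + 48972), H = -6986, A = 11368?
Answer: 114796597/904005162 ≈ 0.12699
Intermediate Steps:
n(C) = 83 (n(C) = 2 + 81 = 83)
w = 27113 (w = 11368 + 15745 = 27113)
M = 4520025810 (M = (43014 + 49128)*(83 + 48972) = 92142*49055 = 4520025810)
(w - (-15105 - 23647)*(21797 + H))/M = (27113 - (-15105 - 23647)*(21797 - 6986))/4520025810 = (27113 - (-38752)*14811)*(1/4520025810) = (27113 - 1*(-573955872))*(1/4520025810) = (27113 + 573955872)*(1/4520025810) = 573982985*(1/4520025810) = 114796597/904005162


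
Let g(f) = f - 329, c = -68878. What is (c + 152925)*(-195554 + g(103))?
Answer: -16454721660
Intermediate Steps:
g(f) = -329 + f
(c + 152925)*(-195554 + g(103)) = (-68878 + 152925)*(-195554 + (-329 + 103)) = 84047*(-195554 - 226) = 84047*(-195780) = -16454721660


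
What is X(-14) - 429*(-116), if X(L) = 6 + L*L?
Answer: 49966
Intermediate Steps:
X(L) = 6 + L²
X(-14) - 429*(-116) = (6 + (-14)²) - 429*(-116) = (6 + 196) + 49764 = 202 + 49764 = 49966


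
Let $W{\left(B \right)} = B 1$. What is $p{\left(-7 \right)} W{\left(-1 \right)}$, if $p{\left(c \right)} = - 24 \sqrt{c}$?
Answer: $24 i \sqrt{7} \approx 63.498 i$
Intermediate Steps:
$W{\left(B \right)} = B$
$p{\left(-7 \right)} W{\left(-1 \right)} = - 24 \sqrt{-7} \left(-1\right) = - 24 i \sqrt{7} \left(-1\right) = 24 i \sqrt{7}$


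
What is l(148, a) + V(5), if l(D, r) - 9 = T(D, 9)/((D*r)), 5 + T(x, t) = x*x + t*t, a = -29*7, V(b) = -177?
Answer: -181049/1073 ≈ -168.73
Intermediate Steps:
a = -203
T(x, t) = -5 + t² + x² (T(x, t) = -5 + (x*x + t*t) = -5 + (x² + t²) = -5 + (t² + x²) = -5 + t² + x²)
l(D, r) = 9 + (76 + D²)/(D*r) (l(D, r) = 9 + (-5 + 9² + D²)/((D*r)) = 9 + (-5 + 81 + D²)*(1/(D*r)) = 9 + (76 + D²)*(1/(D*r)) = 9 + (76 + D²)/(D*r))
l(148, a) + V(5) = (9 + 148/(-203) + 76/(148*(-203))) - 177 = (9 + 148*(-1/203) + 76*(1/148)*(-1/203)) - 177 = (9 - 148/203 - 19/7511) - 177 = 8872/1073 - 177 = -181049/1073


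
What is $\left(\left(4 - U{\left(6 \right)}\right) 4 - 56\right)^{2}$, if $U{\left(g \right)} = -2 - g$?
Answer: $64$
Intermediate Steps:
$\left(\left(4 - U{\left(6 \right)}\right) 4 - 56\right)^{2} = \left(\left(4 - \left(-2 - 6\right)\right) 4 - 56\right)^{2} = \left(\left(4 - -8\right) 4 - 56\right)^{2} = \left(\left(4 + 8\right) 4 - 56\right)^{2} = \left(12 \cdot 4 - 56\right)^{2} = \left(48 - 56\right)^{2} = \left(-8\right)^{2} = 64$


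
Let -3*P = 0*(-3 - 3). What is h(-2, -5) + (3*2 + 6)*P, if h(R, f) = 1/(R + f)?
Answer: -⅐ ≈ -0.14286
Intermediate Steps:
P = 0 (P = -0*(-3 - 3) = -0*(-6) = -⅓*0 = 0)
h(-2, -5) + (3*2 + 6)*P = 1/(-2 - 5) + (3*2 + 6)*0 = 1/(-7) + (6 + 6)*0 = -⅐ + 12*0 = -⅐ + 0 = -⅐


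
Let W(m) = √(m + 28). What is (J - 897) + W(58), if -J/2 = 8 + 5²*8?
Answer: -1313 + √86 ≈ -1303.7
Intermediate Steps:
J = -416 (J = -2*(8 + 5²*8) = -2*(8 + 25*8) = -2*(8 + 200) = -2*208 = -416)
W(m) = √(28 + m)
(J - 897) + W(58) = (-416 - 897) + √(28 + 58) = -1313 + √86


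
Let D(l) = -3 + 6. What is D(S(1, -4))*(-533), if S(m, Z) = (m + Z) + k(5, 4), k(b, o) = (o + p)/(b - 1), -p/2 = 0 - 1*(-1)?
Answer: -1599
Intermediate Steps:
p = -2 (p = -2*(0 - 1*(-1)) = -2*(0 + 1) = -2*1 = -2)
k(b, o) = (-2 + o)/(-1 + b) (k(b, o) = (o - 2)/(b - 1) = (-2 + o)/(-1 + b))
S(m, Z) = ½ + Z + m (S(m, Z) = (m + Z) + (-2 + 4)/(-1 + 5) = (Z + m) + 2/4 = (Z + m) + (¼)*2 = (Z + m) + ½ = ½ + Z + m)
D(l) = 3
D(S(1, -4))*(-533) = 3*(-533) = -1599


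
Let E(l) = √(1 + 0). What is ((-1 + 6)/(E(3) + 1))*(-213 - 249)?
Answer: -1155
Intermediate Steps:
E(l) = 1 (E(l) = √1 = 1)
((-1 + 6)/(E(3) + 1))*(-213 - 249) = ((-1 + 6)/(1 + 1))*(-213 - 249) = (5/2)*(-462) = -1155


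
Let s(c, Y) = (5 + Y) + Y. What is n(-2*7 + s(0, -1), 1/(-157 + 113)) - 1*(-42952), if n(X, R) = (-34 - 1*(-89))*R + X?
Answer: 171759/4 ≈ 42940.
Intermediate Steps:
s(c, Y) = 5 + 2*Y
n(X, R) = X + 55*R (n(X, R) = (-34 + 89)*R + X = 55*R + X = X + 55*R)
n(-2*7 + s(0, -1), 1/(-157 + 113)) - 1*(-42952) = ((-2*7 + (5 + 2*(-1))) + 55/(-157 + 113)) - 1*(-42952) = ((-14 + (5 - 2)) + 55/(-44)) + 42952 = ((-14 + 3) + 55*(-1/44)) + 42952 = (-11 - 5/4) + 42952 = -49/4 + 42952 = 171759/4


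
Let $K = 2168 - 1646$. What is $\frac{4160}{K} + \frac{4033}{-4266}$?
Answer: $\frac{868963}{123714} \approx 7.024$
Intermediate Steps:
$K = 522$ ($K = 2168 - 1646 = 522$)
$\frac{4160}{K} + \frac{4033}{-4266} = \frac{4160}{522} + \frac{4033}{-4266} = 4160 \cdot \frac{1}{522} + 4033 \left(- \frac{1}{4266}\right) = \frac{2080}{261} - \frac{4033}{4266} = \frac{868963}{123714}$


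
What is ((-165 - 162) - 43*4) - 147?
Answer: -646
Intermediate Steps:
((-165 - 162) - 43*4) - 147 = (-327 - 172) - 147 = -499 - 147 = -646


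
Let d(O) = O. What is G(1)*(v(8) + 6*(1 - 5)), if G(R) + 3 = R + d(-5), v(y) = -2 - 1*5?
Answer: 217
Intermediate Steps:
v(y) = -7 (v(y) = -2 - 5 = -7)
G(R) = -8 + R (G(R) = -3 + (R - 5) = -3 + (-5 + R) = -8 + R)
G(1)*(v(8) + 6*(1 - 5)) = (-8 + 1)*(-7 + 6*(1 - 5)) = -7*(-7 + 6*(-4)) = -7*(-7 - 24) = -7*(-31) = 217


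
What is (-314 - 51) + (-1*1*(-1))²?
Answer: -364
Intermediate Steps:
(-314 - 51) + (-1*1*(-1))² = -365 + (-1*(-1))² = -365 + 1² = -365 + 1 = -364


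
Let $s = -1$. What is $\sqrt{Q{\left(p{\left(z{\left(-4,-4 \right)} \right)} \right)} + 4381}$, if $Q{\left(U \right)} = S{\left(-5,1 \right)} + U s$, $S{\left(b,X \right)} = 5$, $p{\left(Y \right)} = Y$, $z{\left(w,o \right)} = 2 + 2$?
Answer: $\sqrt{4382} \approx 66.197$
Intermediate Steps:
$z{\left(w,o \right)} = 4$
$Q{\left(U \right)} = 5 - U$ ($Q{\left(U \right)} = 5 + U \left(-1\right) = 5 - U$)
$\sqrt{Q{\left(p{\left(z{\left(-4,-4 \right)} \right)} \right)} + 4381} = \sqrt{\left(5 - 4\right) + 4381} = \sqrt{1 + 4381} = \sqrt{4382}$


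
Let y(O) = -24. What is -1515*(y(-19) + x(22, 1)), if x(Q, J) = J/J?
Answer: 34845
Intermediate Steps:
x(Q, J) = 1
-1515*(y(-19) + x(22, 1)) = -1515*(-24 + 1) = -1515*(-23) = 34845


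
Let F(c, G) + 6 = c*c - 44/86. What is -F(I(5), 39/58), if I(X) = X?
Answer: -795/43 ≈ -18.488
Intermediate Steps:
F(c, G) = -280/43 + c**2 (F(c, G) = -6 + (c*c - 44/86) = -6 + (c**2 - 44*1/86) = -6 + (c**2 - 22/43) = -6 + (-22/43 + c**2) = -280/43 + c**2)
-F(I(5), 39/58) = -(-280/43 + 5**2) = -(-280/43 + 25) = -1*795/43 = -795/43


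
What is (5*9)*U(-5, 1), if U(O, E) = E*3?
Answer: 135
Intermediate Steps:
U(O, E) = 3*E
(5*9)*U(-5, 1) = (5*9)*(3*1) = 45*3 = 135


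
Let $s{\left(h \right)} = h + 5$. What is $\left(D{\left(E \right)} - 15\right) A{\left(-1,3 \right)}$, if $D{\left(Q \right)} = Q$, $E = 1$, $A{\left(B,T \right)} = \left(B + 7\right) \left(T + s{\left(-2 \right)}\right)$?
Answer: $-504$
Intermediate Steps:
$s{\left(h \right)} = 5 + h$
$A{\left(B,T \right)} = \left(3 + T\right) \left(7 + B\right)$ ($A{\left(B,T \right)} = \left(B + 7\right) \left(T + \left(5 - 2\right)\right) = \left(7 + B\right) \left(T + 3\right) = \left(7 + B\right) \left(3 + T\right) = \left(3 + T\right) \left(7 + B\right)$)
$\left(D{\left(E \right)} - 15\right) A{\left(-1,3 \right)} = \left(1 - 15\right) \left(21 + 3 \left(-1\right) + 7 \cdot 3 - 3\right) = - 14 \left(21 - 3 + 21 - 3\right) = \left(-14\right) 36 = -504$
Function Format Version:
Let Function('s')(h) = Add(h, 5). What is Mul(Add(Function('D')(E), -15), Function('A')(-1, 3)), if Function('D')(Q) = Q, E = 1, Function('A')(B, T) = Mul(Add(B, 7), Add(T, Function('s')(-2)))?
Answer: -504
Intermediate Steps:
Function('s')(h) = Add(5, h)
Function('A')(B, T) = Mul(Add(3, T), Add(7, B)) (Function('A')(B, T) = Mul(Add(B, 7), Add(T, Add(5, -2))) = Mul(Add(7, B), Add(T, 3)) = Mul(Add(7, B), Add(3, T)) = Mul(Add(3, T), Add(7, B)))
Mul(Add(Function('D')(E), -15), Function('A')(-1, 3)) = Mul(Add(1, -15), Add(21, Mul(3, -1), Mul(7, 3), Mul(-1, 3))) = Mul(-14, Add(21, -3, 21, -3)) = Mul(-14, 36) = -504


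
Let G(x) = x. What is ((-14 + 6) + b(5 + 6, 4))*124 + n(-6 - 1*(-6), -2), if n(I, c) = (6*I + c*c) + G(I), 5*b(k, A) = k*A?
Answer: 516/5 ≈ 103.20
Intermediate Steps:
b(k, A) = A*k/5 (b(k, A) = (k*A)/5 = (A*k)/5 = A*k/5)
n(I, c) = c² + 7*I (n(I, c) = (6*I + c*c) + I = (6*I + c²) + I = (c² + 6*I) + I = c² + 7*I)
((-14 + 6) + b(5 + 6, 4))*124 + n(-6 - 1*(-6), -2) = ((-14 + 6) + (⅕)*4*(5 + 6))*124 + ((-2)² + 7*(-6 - 1*(-6))) = (-8 + (⅕)*4*11)*124 + (4 + 7*(-6 + 6)) = (-8 + 44/5)*124 + (4 + 7*0) = (⅘)*124 + (4 + 0) = 496/5 + 4 = 516/5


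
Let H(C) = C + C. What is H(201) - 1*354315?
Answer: -353913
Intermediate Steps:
H(C) = 2*C
H(201) - 1*354315 = 2*201 - 1*354315 = 402 - 354315 = -353913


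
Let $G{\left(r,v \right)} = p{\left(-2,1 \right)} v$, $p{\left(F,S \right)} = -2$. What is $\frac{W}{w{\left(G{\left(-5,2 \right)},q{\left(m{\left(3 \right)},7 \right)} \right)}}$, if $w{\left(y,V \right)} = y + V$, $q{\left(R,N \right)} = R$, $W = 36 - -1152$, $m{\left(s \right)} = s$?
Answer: $-1188$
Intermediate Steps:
$W = 1188$ ($W = 36 + 1152 = 1188$)
$G{\left(r,v \right)} = - 2 v$
$w{\left(y,V \right)} = V + y$
$\frac{W}{w{\left(G{\left(-5,2 \right)},q{\left(m{\left(3 \right)},7 \right)} \right)}} = \frac{1188}{3 - 4} = \frac{1188}{-1} = 1188 \left(-1\right) = -1188$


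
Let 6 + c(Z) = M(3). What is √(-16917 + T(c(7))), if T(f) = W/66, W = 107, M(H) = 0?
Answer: I*√73683390/66 ≈ 130.06*I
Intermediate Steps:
c(Z) = -6 (c(Z) = -6 + 0 = -6)
T(f) = 107/66
√(-16917 + T(c(7))) = √(-16917 + 107/66) = √(-1116415/66) = I*√73683390/66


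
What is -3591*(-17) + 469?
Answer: 61516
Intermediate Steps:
-3591*(-17) + 469 = -171*(-357) + 469 = 61047 + 469 = 61516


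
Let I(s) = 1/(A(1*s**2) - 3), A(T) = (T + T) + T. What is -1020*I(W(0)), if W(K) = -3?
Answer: -85/2 ≈ -42.500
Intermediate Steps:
A(T) = 3*T (A(T) = 2*T + T = 3*T)
I(s) = 1/(-3 + 3*s**2) (I(s) = 1/(3*(1*s**2) - 3) = 1/(3*s**2 - 3) = 1/(-3 + 3*s**2))
-1020*I(W(0)) = -340/(-1 + (-3)**2) = -340/(-1 + 9) = -340/8 = -1020*1/24 = -85/2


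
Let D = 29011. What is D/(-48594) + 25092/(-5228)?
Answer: -342747539/63512358 ≈ -5.3965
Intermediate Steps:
D/(-48594) + 25092/(-5228) = 29011/(-48594) + 25092/(-5228) = 29011*(-1/48594) + 25092*(-1/5228) = -29011/48594 - 6273/1307 = -342747539/63512358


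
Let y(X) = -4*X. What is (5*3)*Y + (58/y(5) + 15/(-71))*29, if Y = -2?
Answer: -85361/710 ≈ -120.23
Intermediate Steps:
(5*3)*Y + (58/y(5) + 15/(-71))*29 = (5*3)*(-2) + (58/((-4*5)) + 15/(-71))*29 = 15*(-2) + (58/(-20) + 15*(-1/71))*29 = -30 + (58*(-1/20) - 15/71)*29 = -30 + (-29/10 - 15/71)*29 = -30 - 2209/710*29 = -30 - 64061/710 = -85361/710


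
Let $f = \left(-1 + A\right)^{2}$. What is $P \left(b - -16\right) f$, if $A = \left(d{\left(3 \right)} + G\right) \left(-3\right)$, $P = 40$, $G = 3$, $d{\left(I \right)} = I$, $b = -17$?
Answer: $-14440$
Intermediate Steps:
$A = -18$ ($A = \left(3 + 3\right) \left(-3\right) = 6 \left(-3\right) = -18$)
$f = 361$ ($f = \left(-1 - 18\right)^{2} = \left(-19\right)^{2} = 361$)
$P \left(b - -16\right) f = 40 \left(-17 - -16\right) 361 = 40 \left(-17 + 16\right) 361 = 40 \left(-1\right) 361 = \left(-40\right) 361 = -14440$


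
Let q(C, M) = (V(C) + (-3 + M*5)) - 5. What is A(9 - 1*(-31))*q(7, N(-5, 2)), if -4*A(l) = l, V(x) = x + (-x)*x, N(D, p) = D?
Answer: 750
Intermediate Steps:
V(x) = x - x**2
A(l) = -l/4
q(C, M) = -8 + 5*M + C*(1 - C) (q(C, M) = (C*(1 - C) + (-3 + M*5)) - 5 = (C*(1 - C) + (-3 + 5*M)) - 5 = (-3 + 5*M + C*(1 - C)) - 5 = -8 + 5*M + C*(1 - C))
A(9 - 1*(-31))*q(7, N(-5, 2)) = (-(9 - 1*(-31))/4)*(-8 + 5*(-5) - 1*7*(-1 + 7)) = (-(9 + 31)/4)*(-8 - 25 - 1*7*6) = (-1/4*40)*(-8 - 25 - 42) = -10*(-75) = 750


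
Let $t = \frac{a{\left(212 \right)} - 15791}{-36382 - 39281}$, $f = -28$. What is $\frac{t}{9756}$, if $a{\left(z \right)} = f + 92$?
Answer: $\frac{15727}{738168228} \approx 2.1305 \cdot 10^{-5}$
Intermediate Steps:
$a{\left(z \right)} = 64$ ($a{\left(z \right)} = -28 + 92 = 64$)
$t = \frac{15727}{75663}$ ($t = \frac{64 - 15791}{-36382 - 39281} = - \frac{15727}{-75663} = \left(-15727\right) \left(- \frac{1}{75663}\right) = \frac{15727}{75663} \approx 0.20786$)
$\frac{t}{9756} = \frac{15727}{75663 \cdot 9756} = \frac{15727}{75663} \cdot \frac{1}{9756} = \frac{15727}{738168228}$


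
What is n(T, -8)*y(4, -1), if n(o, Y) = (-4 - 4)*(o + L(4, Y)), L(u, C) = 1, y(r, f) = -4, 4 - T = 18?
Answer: -416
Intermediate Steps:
T = -14 (T = 4 - 1*18 = 4 - 18 = -14)
n(o, Y) = -8 - 8*o (n(o, Y) = (-4 - 4)*(o + 1) = -8*(1 + o) = -8 - 8*o)
n(T, -8)*y(4, -1) = (-8 - 8*(-14))*(-4) = (-8 + 112)*(-4) = 104*(-4) = -416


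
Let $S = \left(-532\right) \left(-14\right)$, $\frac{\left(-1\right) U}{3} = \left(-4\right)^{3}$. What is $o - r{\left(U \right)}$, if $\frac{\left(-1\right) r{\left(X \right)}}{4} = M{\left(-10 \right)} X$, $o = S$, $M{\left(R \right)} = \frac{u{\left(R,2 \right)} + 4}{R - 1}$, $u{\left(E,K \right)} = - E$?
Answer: $\frac{71176}{11} \approx 6470.5$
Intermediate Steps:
$M{\left(R \right)} = \frac{4 - R}{-1 + R}$ ($M{\left(R \right)} = \frac{- R + 4}{R - 1} = \frac{4 - R}{-1 + R}$)
$U = 192$ ($U = - 3 \left(-4\right)^{3} = \left(-3\right) \left(-64\right) = 192$)
$S = 7448$
$o = 7448$
$r{\left(X \right)} = \frac{56 X}{11}$ ($r{\left(X \right)} = - 4 \frac{4 - -10}{-1 - 10} X = - 4 \frac{4 + 10}{-11} X = - 4 \left(- \frac{1}{11}\right) 14 X = - 4 \left(- \frac{14 X}{11}\right) = \frac{56 X}{11}$)
$o - r{\left(U \right)} = 7448 - \frac{56}{11} \cdot 192 = 7448 - \frac{10752}{11} = \frac{71176}{11}$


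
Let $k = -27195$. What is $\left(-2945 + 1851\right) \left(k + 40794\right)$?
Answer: $-14877306$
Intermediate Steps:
$\left(-2945 + 1851\right) \left(k + 40794\right) = \left(-2945 + 1851\right) \left(-27195 + 40794\right) = \left(-1094\right) 13599 = -14877306$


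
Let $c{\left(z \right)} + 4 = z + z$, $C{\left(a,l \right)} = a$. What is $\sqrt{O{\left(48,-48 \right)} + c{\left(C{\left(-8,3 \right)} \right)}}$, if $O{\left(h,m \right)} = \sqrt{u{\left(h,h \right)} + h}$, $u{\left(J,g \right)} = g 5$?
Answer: $2 \sqrt{-5 + 3 \sqrt{2}} \approx 1.7405 i$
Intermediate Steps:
$u{\left(J,g \right)} = 5 g$
$c{\left(z \right)} = -4 + 2 z$ ($c{\left(z \right)} = -4 + \left(z + z\right) = -4 + 2 z$)
$O{\left(h,m \right)} = \sqrt{6} \sqrt{h}$ ($O{\left(h,m \right)} = \sqrt{5 h + h} = \sqrt{6 h} = \sqrt{6} \sqrt{h}$)
$\sqrt{O{\left(48,-48 \right)} + c{\left(C{\left(-8,3 \right)} \right)}} = \sqrt{\sqrt{6} \sqrt{48} + \left(-4 + 2 \left(-8\right)\right)} = \sqrt{\sqrt{6} \cdot 4 \sqrt{3} - 20} = \sqrt{12 \sqrt{2} - 20} = \sqrt{-20 + 12 \sqrt{2}}$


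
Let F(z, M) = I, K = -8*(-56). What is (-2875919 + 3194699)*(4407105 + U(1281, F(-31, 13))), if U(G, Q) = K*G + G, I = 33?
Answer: 1588249305720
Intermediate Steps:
K = 448
F(z, M) = 33
U(G, Q) = 449*G (U(G, Q) = 448*G + G = 449*G)
(-2875919 + 3194699)*(4407105 + U(1281, F(-31, 13))) = (-2875919 + 3194699)*(4407105 + 449*1281) = 318780*(4407105 + 575169) = 318780*4982274 = 1588249305720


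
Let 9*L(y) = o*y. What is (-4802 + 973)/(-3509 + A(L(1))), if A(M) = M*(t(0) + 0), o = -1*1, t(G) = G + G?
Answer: 3829/3509 ≈ 1.0912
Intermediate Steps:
t(G) = 2*G
o = -1
L(y) = -y/9 (L(y) = (-y)/9 = -y/9)
A(M) = 0 (A(M) = M*(2*0 + 0) = M*(0 + 0) = M*0 = 0)
(-4802 + 973)/(-3509 + A(L(1))) = (-4802 + 973)/(-3509 + 0) = -3829/(-3509) = -3829*(-1/3509) = 3829/3509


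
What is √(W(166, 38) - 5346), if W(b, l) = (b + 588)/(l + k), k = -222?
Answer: I*√11320807/46 ≈ 73.144*I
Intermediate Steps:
W(b, l) = (588 + b)/(-222 + l) (W(b, l) = (b + 588)/(l - 222) = (588 + b)/(-222 + l))
√(W(166, 38) - 5346) = √((588 + 166)/(-222 + 38) - 5346) = √(754/(-184) - 5346) = √(-1/184*754 - 5346) = √(-377/92 - 5346) = √(-492209/92) = I*√11320807/46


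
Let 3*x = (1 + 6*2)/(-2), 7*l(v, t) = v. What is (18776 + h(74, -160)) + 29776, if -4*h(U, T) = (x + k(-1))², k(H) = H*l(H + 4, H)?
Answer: 342571031/7056 ≈ 48550.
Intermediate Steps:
l(v, t) = v/7
k(H) = H*(4/7 + H/7) (k(H) = H*((H + 4)/7) = H*((4 + H)/7) = H*(4/7 + H/7))
x = -13/6 (x = ((1 + 6*2)/(-2))/3 = ((1 + 12)*(-½))/3 = (13*(-½))/3 = (⅓)*(-13/2) = -13/6 ≈ -2.1667)
h(U, T) = -11881/7056 (h(U, T) = -(-13/6 + (⅐)*(-1)*(4 - 1))²/4 = -(-13/6 + (⅐)*(-1)*3)²/4 = -(-13/6 - 3/7)²/4 = -(-109/42)²/4 = -¼*11881/1764 = -11881/7056)
(18776 + h(74, -160)) + 29776 = (18776 - 11881/7056) + 29776 = 132471575/7056 + 29776 = 342571031/7056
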